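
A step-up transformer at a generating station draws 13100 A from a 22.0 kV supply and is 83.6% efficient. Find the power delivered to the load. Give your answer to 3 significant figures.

P_in = V_in I_in = 22000 × 13100 = 2.8820×10^8 W.
P_out = η P_in = 0.836 × 2.8820×10^8 = 2.41×10^8 W.

P_out ≈ 2.41×10^8 W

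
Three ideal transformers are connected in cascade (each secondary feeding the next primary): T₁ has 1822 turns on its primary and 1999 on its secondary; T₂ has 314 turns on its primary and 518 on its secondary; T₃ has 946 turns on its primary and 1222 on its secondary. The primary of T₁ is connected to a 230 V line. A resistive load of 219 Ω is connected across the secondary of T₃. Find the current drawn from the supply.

I_supply ≈ 5.74 A

Secondary of T₁: V = 230.00 × 1999/1822 = 252.34 V.
Secondary of T₂: V = 252.34 × 518/314 = 416.29 V.
Secondary of T₃: V = 416.29 × 1222/946 = 537.74 V.
I_load = 537.74/219 = 2.4554 A, so P_out = 537.74 × 2.4554 = 1320.4 W.
All ideal ⇒ P_in = P_out, so I_supply = 1320.4/230 = 5.74 A.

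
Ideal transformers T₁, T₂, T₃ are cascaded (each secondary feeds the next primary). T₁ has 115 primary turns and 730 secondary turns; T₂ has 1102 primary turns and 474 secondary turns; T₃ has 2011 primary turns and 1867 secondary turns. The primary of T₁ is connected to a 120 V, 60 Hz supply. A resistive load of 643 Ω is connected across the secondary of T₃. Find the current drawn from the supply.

After T₁: V = 120.00 × 730/115 = 761.74 V.
After T₂: V = 761.74 × 474/1102 = 327.64 V.
After T₃: V = 327.64 × 1867/2011 = 304.18 V.
I_load = 304.18/643 = 0.47307 A, so P_out = 304.18 × 0.47307 = 143.90 W.
All ideal ⇒ P_in = P_out, so I_supply = 143.90/120 = 1.20 A.

I_supply ≈ 1.20 A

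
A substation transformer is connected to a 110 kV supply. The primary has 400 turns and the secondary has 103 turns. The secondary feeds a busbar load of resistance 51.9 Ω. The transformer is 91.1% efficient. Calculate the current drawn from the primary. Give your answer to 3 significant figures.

I_p ≈ 154 A

V_s = 110000 × 103/400 = 28325 V.
I_s = V_s/R = 28325/51.9 = 545.76 A.
P_out = V_s I_s = 28325 × 545.76 = 1.5459×10^7 W.
P_in = P_out/η = 1.5459×10^7/0.911 = 1.6969×10^7 W.
I_p = P_in/V_p = 1.6969×10^7/110000 = 154 A.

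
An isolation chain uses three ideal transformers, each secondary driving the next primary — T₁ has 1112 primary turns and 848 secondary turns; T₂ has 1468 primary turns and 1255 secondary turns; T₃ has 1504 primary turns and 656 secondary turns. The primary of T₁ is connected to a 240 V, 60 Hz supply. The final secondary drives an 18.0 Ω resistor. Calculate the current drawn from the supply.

I_supply ≈ 1.08 A

After T₁: V = 240.00 × 848/1112 = 183.02 V.
After T₂: V = 183.02 × 1255/1468 = 156.47 V.
After T₃: V = 156.47 × 656/1504 = 68.246 V.
I_load = 68.246/18.0 = 3.7914 A, so P_out = 68.246 × 3.7914 = 258.75 W.
All ideal ⇒ P_in = P_out, so I_supply = 258.75/240 = 1.08 A.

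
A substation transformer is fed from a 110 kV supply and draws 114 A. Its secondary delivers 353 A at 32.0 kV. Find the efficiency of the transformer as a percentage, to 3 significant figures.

P_in = 110000 × 114 = 1.25400×10^7 W.
P_out = 32000 × 353 = 1.12960×10^7 W.
η = P_out/P_in = 1.12960×10^7/(1.25400×10^7) = 0.901.

η ≈ 90.1%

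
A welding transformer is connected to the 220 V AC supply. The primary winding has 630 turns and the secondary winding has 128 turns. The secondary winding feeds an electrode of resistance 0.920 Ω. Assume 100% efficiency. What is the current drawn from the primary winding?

V_s = V_p × N_s/N_p = 220 × 128/630 = 44.698 V.
I_s = V_s/R = 44.698/0.920 = 48.585 A.
For an ideal transformer I_p N_p = I_s N_s, so I_p = 48.585 × 128/630 = 9.87 A.

I_p ≈ 9.87 A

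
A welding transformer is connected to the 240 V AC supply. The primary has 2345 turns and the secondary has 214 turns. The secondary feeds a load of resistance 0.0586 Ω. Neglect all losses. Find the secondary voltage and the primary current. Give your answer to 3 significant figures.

V_s = V_p × N_s/N_p = 240 × 214/2345 = 21.902 V.
I_s = V_s/R = 21.902/0.0586 = 373.75 A.
I_p = I_s × N_s/N_p = 373.75 × 214/2345 = 34.1 A.

V_s ≈ 21.9 V, I_p ≈ 34.1 A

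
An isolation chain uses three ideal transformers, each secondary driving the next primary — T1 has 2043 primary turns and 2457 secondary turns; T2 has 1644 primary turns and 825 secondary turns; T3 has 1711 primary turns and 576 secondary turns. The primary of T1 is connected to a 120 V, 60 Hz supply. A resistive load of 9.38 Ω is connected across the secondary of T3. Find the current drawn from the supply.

After T1: V = 120.00 × 2457/2043 = 144.32 V.
After T2: V = 144.32 × 825/1644 = 72.422 V.
After T3: V = 72.422 × 576/1711 = 24.381 V.
I_load = 24.381/9.38 = 2.5992 A, so P_out = 24.381 × 2.5992 = 63.370 W.
All ideal ⇒ P_in = P_out, so I_supply = 63.370/120 = 0.528 A.

I_supply ≈ 0.528 A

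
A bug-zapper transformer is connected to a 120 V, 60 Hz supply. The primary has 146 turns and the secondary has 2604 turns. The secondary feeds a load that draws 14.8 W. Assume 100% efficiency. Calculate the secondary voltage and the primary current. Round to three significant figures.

V_s = V_p × N_s/N_p = 120 × 2604/146 = 2140.3 V.
I_s = P/V_s = 14.8/2140.3 = 0.0069150 A.
I_p = I_s × N_s/N_p = 0.0069150 × 2604/146 = 0.123 A.

V_s ≈ 2140 V, I_p ≈ 0.123 A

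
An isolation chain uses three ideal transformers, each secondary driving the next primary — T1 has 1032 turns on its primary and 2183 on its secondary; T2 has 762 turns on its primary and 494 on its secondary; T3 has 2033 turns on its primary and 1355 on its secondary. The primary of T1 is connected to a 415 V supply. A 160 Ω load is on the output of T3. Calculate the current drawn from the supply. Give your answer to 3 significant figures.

Secondary of T1: V = 415.00 × 2183/1032 = 877.85 V.
Secondary of T2: V = 877.85 × 494/762 = 569.11 V.
Secondary of T3: V = 569.11 × 1355/2033 = 379.31 V.
I_load = 379.31/160 = 2.3707 A, so P_out = 379.31 × 2.3707 = 899.23 W.
All ideal ⇒ P_in = P_out, so I_supply = 899.23/415 = 2.17 A.

I_supply ≈ 2.17 A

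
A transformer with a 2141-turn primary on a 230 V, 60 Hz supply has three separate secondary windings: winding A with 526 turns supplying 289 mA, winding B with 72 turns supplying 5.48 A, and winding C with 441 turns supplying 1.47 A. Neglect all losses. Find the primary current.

I_p ≈ 0.558 A

V_A = 230 × 526/2141 = 56.506 V; V_B = 230 × 72/2141 = 7.7347 V; V_C = 230 × 441/2141 = 47.375 V.
P_out = V_A I_A + V_B I_B + V_C I_C = 56.506×0.289 + 7.7347×5.48 + 47.375×1.47 = 16.330 + 42.386 + 69.641 = 128.36 W.
Ideal ⇒ P_in = P_out, so I_p = P_out/V_p = 128.36/230 = 0.558 A.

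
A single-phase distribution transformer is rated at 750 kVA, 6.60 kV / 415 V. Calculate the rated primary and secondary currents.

I_p ≈ 114 A, I_s ≈ 1810 A

I_p = S/V_p = 750000/6600 = 114 A.
I_s = S/V_s = 750000/415 = 1810 A.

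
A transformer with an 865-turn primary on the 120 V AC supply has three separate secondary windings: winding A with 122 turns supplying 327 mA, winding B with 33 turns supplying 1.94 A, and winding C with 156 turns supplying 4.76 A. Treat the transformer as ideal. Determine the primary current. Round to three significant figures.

V_A = 120 × 122/865 = 16.925 V; V_B = 120 × 33/865 = 4.5780 V; V_C = 120 × 156/865 = 21.642 V.
P_out = V_A I_A + V_B I_B + V_C I_C = 16.925×0.327 + 4.5780×1.94 + 21.642×4.76 = 5.5344 + 8.8814 + 103.01 = 117.43 W.
Ideal ⇒ P_in = P_out, so I_p = P_out/V_p = 117.43/120 = 0.979 A.

I_p ≈ 0.979 A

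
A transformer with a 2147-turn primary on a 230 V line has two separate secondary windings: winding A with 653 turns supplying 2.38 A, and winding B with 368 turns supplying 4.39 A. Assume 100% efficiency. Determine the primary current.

I_p ≈ 1.48 A

V_A = 230 × 653/2147 = 69.953 V; V_B = 230 × 368/2147 = 39.422 V.
P_out = V_A I_A + V_B I_B = 69.953×2.38 + 39.422×4.39 = 166.49 + 173.06 = 339.55 W.
Ideal ⇒ P_in = P_out, so I_p = P_out/V_p = 339.55/230 = 1.48 A.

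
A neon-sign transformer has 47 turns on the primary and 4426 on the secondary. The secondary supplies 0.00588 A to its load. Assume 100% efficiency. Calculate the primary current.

I_p ≈ 0.554 A

For an ideal transformer I_p/I_s = N_s/N_p, so I_p = 0.00588 × 4426/47 = 0.554 A.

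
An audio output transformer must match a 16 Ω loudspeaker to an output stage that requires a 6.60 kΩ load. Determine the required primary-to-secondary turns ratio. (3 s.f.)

N_p/N_s ≈ 20.3

Z_p/Z_s = (N_p/N_s)², so N_p/N_s = √(6600/16) = √412 = 20.3.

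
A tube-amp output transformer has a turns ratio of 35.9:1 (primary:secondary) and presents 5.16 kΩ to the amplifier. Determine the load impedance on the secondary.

Z_s ≈ 4.00 Ω

Z_s = Z_p/(N_p/N_s)² = 5160/35.9² = 4.00 Ω.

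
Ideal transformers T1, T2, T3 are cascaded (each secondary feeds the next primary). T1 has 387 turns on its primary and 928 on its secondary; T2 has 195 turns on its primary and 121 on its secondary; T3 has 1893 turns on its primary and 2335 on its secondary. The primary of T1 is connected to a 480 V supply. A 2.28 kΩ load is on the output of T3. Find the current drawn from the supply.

After T1: V = 480.00 × 928/387 = 1151.0 V.
After T2: V = 1151.0 × 121/195 = 714.22 V.
After T3: V = 714.22 × 2335/1893 = 880.98 V.
I_load = 880.98/2280 = 0.38639 A, so P_out = 880.98 × 0.38639 = 340.40 W.
All ideal ⇒ P_in = P_out, so I_supply = 340.40/480 = 0.709 A.

I_supply ≈ 0.709 A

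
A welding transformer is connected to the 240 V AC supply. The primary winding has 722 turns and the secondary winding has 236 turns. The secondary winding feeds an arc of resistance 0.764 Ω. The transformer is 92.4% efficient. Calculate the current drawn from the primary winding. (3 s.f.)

V_s = 240 × 236/722 = 78.449 V.
I_s = V_s/R = 78.449/0.764 = 102.68 A.
P_out = V_s I_s = 78.449 × 102.68 = 8055.2 W.
P_in = P_out/η = 8055.2/0.924 = 8717.8 W.
I_p = P_in/V_p = 8717.8/240 = 36.3 A.

I_p ≈ 36.3 A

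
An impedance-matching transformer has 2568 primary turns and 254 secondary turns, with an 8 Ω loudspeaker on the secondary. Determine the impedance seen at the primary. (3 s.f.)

Z_p = (N_p/N_s)² × Z_s = (2568/254)² × 8 = 818 Ω.

Z_p ≈ 818 Ω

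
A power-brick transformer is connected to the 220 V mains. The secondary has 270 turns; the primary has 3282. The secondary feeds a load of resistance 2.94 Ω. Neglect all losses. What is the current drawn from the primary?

V_s = V_p × N_s/N_p = 220 × 270/3282 = 18.099 V.
I_s = V_s/R = 18.099/2.94 = 6.1560 A.
For an ideal transformer I_p N_p = I_s N_s, so I_p = 6.1560 × 270/3282 = 0.506 A.

I_p ≈ 0.506 A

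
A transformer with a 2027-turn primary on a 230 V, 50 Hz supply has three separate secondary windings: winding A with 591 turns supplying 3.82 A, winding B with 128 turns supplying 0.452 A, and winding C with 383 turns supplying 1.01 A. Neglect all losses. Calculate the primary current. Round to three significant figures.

V_A = 230 × 591/2027 = 67.060 V; V_B = 230 × 128/2027 = 14.524 V; V_C = 230 × 383/2027 = 43.458 V.
P_out = V_A I_A + V_B I_B + V_C I_C = 67.060×3.82 + 14.524×0.452 + 43.458×1.01 = 256.17 + 6.5648 + 43.893 = 306.63 W.
Ideal ⇒ P_in = P_out, so I_p = P_out/V_p = 306.63/230 = 1.33 A.

I_p ≈ 1.33 A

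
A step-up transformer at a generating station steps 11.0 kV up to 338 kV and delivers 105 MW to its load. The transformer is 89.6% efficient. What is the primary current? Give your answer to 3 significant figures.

I_p ≈ 10700 A

P_in = P_out/η = 1.05×10^8/0.896 = 1.1719×10^8 W.
I_p = P_in/V_p = 1.1719×10^8/11000 = 10700 A.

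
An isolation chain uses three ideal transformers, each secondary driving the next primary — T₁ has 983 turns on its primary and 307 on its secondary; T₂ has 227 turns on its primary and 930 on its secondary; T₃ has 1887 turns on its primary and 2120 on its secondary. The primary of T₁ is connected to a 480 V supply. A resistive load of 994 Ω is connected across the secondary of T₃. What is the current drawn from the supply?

I_supply ≈ 0.998 A

Secondary of T₁: V = 480.00 × 307/983 = 149.91 V.
Secondary of T₂: V = 149.91 × 930/227 = 614.16 V.
Secondary of T₃: V = 614.16 × 2120/1887 = 690.00 V.
I_load = 690.00/994 = 0.69416 A, so P_out = 690.00 × 0.69416 = 478.97 W.
All ideal ⇒ P_in = P_out, so I_supply = 478.97/480 = 0.998 A.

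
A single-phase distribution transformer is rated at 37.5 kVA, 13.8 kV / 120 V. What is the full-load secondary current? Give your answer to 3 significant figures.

I_s = S/V_s = 37500/120 = 312 A.

I_s ≈ 312 A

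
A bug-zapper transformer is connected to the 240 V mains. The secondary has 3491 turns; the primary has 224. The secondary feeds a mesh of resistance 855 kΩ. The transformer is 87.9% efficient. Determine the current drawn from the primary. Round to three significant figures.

I_p ≈ 0.0776 A

V_s = 240 × 3491/224 = 3740.4 V.
I_s = V_s/R = 3740.4/855000 = 0.0043747 A.
P_out = V_s I_s = 3740.4 × 0.0043747 = 16.363 W.
P_in = P_out/η = 16.363/0.879 = 18.615 W.
I_p = P_in/V_p = 18.615/240 = 0.0776 A.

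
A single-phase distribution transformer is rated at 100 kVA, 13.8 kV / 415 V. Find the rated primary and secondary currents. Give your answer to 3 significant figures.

I_p ≈ 7.25 A, I_s ≈ 241 A

I_p = S/V_p = 100000/13800 = 7.25 A.
I_s = S/V_s = 100000/415 = 241 A.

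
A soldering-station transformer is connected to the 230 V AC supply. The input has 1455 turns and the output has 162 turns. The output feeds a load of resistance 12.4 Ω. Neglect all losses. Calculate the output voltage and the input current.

V_out = V_in × N_out/N_in = 230 × 162/1455 = 25.608 V.
I_out = V_out/R = 25.608/12.4 = 2.0652 A.
I_in = I_out × N_out/N_in = 2.0652 × 162/1455 = 0.230 A.

V_out ≈ 25.6 V, I_in ≈ 0.230 A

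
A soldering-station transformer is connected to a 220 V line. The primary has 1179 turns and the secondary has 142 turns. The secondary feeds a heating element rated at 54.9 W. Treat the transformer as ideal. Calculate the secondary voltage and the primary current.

V_s ≈ 26.5 V, I_p ≈ 0.250 A

V_s = V_p × N_s/N_p = 220 × 142/1179 = 26.497 V.
I_s = P/V_s = 54.9/26.497 = 2.0719 A.
I_p = I_s × N_s/N_p = 2.0719 × 142/1179 = 0.250 A.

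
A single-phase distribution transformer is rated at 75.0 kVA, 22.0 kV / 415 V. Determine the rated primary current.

I_p = S/V_p = 75000/22000 = 3.41 A.

I_p ≈ 3.41 A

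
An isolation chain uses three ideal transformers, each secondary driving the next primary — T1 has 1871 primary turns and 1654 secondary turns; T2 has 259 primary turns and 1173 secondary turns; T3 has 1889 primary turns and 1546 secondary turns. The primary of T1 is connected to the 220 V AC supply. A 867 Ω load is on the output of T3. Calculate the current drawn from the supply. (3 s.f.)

Secondary of T1: V = 220.00 × 1654/1871 = 194.48 V.
Secondary of T2: V = 194.48 × 1173/259 = 880.81 V.
Secondary of T3: V = 880.81 × 1546/1889 = 720.88 V.
I_load = 720.88/867 = 0.83146 A, so P_out = 720.88 × 0.83146 = 599.38 W.
All ideal ⇒ P_in = P_out, so I_supply = 599.38/220 = 2.72 A.

I_supply ≈ 2.72 A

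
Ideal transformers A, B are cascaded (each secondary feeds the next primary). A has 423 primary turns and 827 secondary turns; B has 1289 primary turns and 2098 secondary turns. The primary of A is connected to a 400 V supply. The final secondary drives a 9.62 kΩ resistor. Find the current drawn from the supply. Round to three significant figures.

Secondary of A: V = 400.00 × 827/423 = 782.03 V.
Secondary of B: V = 782.03 × 2098/1289 = 1272.9 V.
I_load = 1272.9/9620 = 0.13231 A, so P_out = 1272.9 × 0.13231 = 168.41 W.
All ideal ⇒ P_in = P_out, so I_supply = 168.41/400 = 0.421 A.

I_supply ≈ 0.421 A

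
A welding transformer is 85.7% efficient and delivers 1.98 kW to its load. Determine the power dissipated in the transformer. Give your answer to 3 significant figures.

P_in = P_out/η = 1980/0.857 = 2310.39 W.
P_loss = P_in − P_out = 2310.39 − 1980 = 330 W.

P_loss ≈ 330 W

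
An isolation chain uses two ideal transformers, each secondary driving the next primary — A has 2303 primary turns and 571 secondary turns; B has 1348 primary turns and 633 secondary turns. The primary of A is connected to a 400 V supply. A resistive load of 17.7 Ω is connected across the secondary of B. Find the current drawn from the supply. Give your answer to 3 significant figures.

Secondary of A: V = 400.00 × 571/2303 = 99.175 V.
Secondary of B: V = 99.175 × 633/1348 = 46.571 V.
I_load = 46.571/17.7 = 2.6311 A, so P_out = 46.571 × 2.6311 = 122.53 W.
All ideal ⇒ P_in = P_out, so I_supply = 122.53/400 = 0.306 A.

I_supply ≈ 0.306 A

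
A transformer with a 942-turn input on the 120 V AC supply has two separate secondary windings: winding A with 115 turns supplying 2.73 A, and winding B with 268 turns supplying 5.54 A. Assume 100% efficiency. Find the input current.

I_in ≈ 1.91 A

V_A = 120 × 115/942 = 14.650 V; V_B = 120 × 268/942 = 34.140 V.
P_out = V_A I_A + V_B I_B = 14.650×2.73 + 34.140×5.54 = 39.994 + 189.14 = 229.13 W.
Ideal ⇒ P_in = P_out, so I_in = P_out/V_in = 229.13/120 = 1.91 A.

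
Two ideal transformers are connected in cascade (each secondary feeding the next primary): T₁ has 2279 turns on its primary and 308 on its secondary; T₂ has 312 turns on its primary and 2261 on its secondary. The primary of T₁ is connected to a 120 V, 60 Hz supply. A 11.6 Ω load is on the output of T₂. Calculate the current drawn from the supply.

I_supply ≈ 9.92 A

After T₁: V = 120.00 × 308/2279 = 16.218 V.
After T₂: V = 16.218 × 2261/312 = 117.53 V.
I_load = 117.53/11.6 = 10.132 A, so P_out = 117.53 × 10.132 = 1190.7 W.
All ideal ⇒ P_in = P_out, so I_supply = 1190.7/120 = 9.92 A.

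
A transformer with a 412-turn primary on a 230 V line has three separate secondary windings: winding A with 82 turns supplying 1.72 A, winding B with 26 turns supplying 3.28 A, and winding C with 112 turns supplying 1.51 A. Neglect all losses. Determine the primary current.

I_p ≈ 0.960 A

V_A = 230 × 82/412 = 45.777 V; V_B = 230 × 26/412 = 14.515 V; V_C = 230 × 112/412 = 62.524 V.
P_out = V_A I_A + V_B I_B + V_C I_C = 45.777×1.72 + 14.515×3.28 + 62.524×1.51 = 78.736 + 47.608 + 94.412 = 220.76 W.
Ideal ⇒ P_in = P_out, so I_p = P_out/V_p = 220.76/230 = 0.960 A.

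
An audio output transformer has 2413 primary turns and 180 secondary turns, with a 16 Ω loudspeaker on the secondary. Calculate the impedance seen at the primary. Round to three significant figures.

Z_p ≈ 2880 Ω

Z_p = (N_p/N_s)² × Z_s = (2413/180)² × 16 = 2880 Ω.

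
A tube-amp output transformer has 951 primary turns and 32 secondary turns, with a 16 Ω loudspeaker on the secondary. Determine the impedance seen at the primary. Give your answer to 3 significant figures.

Z_p = (N_p/N_s)² × Z_s = (951/32)² × 16 = 14100 Ω.

Z_p ≈ 14100 Ω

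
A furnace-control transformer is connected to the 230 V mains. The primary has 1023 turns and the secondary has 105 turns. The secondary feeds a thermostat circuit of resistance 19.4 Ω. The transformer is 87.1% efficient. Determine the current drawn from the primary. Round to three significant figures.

V_s = 230 × 105/1023 = 23.607 V.
I_s = V_s/R = 23.607/19.4 = 1.2169 A.
P_out = V_s I_s = 23.607 × 1.2169 = 28.726 W.
P_in = P_out/η = 28.726/0.871 = 32.981 W.
I_p = P_in/V_p = 32.981/230 = 0.143 A.

I_p ≈ 0.143 A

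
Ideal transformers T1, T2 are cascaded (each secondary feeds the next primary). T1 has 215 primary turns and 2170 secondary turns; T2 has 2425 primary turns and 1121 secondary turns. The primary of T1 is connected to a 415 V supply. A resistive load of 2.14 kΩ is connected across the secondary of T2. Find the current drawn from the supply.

I_supply ≈ 4.22 A

Secondary of T1: V = 415.00 × 2170/215 = 4188.6 V.
Secondary of T2: V = 4188.6 × 1121/2425 = 1936.3 V.
I_load = 1936.3/2140 = 0.90479 A, so P_out = 1936.3 × 0.90479 = 1751.9 W.
All ideal ⇒ P_in = P_out, so I_supply = 1751.9/415 = 4.22 A.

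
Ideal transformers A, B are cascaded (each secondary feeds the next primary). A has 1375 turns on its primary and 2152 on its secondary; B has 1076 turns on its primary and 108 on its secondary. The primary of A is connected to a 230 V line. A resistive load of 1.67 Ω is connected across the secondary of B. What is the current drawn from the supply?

I_supply ≈ 3.40 A

Secondary of A: V = 230.00 × 2152/1375 = 359.97 V.
Secondary of B: V = 359.97 × 108/1076 = 36.131 V.
I_load = 36.131/1.67 = 21.635 A, so P_out = 36.131 × 21.635 = 781.70 W.
All ideal ⇒ P_in = P_out, so I_supply = 781.70/230 = 3.40 A.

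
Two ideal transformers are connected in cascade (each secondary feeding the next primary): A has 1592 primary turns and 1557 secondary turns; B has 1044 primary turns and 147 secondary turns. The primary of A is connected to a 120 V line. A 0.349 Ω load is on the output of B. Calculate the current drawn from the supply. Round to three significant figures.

I_supply ≈ 6.52 A

After A: V = 120.00 × 1557/1592 = 117.36 V.
After B: V = 117.36 × 147/1044 = 16.525 V.
I_load = 16.525/0.349 = 47.350 A, so P_out = 16.525 × 47.350 = 782.46 W.
All ideal ⇒ P_in = P_out, so I_supply = 782.46/120 = 6.52 A.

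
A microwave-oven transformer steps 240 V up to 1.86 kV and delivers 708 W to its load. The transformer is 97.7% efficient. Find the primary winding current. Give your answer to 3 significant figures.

I_p ≈ 3.02 A

P_in = P_out/η = 708/0.977 = 724.67 W.
I_p = P_in/V_p = 724.67/240 = 3.02 A.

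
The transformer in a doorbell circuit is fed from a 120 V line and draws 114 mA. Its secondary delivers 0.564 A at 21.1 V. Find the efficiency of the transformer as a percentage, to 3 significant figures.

η ≈ 87.0%

P_in = 120 × 0.114 = 13.6800 W.
P_out = 21.1 × 0.564 = 11.9004 W.
η = P_out/P_in = 11.9004/13.6800 = 0.870.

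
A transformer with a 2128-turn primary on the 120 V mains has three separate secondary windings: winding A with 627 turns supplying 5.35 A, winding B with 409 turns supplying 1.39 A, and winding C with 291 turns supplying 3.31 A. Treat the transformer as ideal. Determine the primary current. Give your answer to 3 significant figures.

I_p ≈ 2.30 A

V_A = 120 × 627/2128 = 35.357 V; V_B = 120 × 409/2128 = 23.064 V; V_C = 120 × 291/2128 = 16.410 V.
P_out = V_A I_A + V_B I_B + V_C I_C = 35.357×5.35 + 23.064×1.39 + 16.410×3.31 = 189.16 + 32.059 + 54.316 = 275.54 W.
Ideal ⇒ P_in = P_out, so I_p = P_out/V_p = 275.54/120 = 2.30 A.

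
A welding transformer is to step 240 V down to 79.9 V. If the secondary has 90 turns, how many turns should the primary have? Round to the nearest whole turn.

N_p = 270 turns

N_p/N_s = V_p/V_s, so N_p = 90 × 240/79.9 = 270.3 ≈ 270 turns.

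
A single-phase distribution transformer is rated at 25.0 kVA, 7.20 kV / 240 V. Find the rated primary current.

I_p = S/V_p = 25000/7200 = 3.47 A.

I_p ≈ 3.47 A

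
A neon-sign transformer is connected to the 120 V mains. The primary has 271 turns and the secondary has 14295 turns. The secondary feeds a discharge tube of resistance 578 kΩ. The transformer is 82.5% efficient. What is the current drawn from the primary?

V_s = 120 × 14295/271 = 6329.9 V.
I_s = V_s/R = 6329.9/578000 = 0.010951 A.
P_out = V_s I_s = 6329.9 × 0.010951 = 69.321 W.
P_in = P_out/η = 69.321/0.825 = 84.025 W.
I_p = P_in/V_p = 84.025/120 = 0.700 A.

I_p ≈ 0.700 A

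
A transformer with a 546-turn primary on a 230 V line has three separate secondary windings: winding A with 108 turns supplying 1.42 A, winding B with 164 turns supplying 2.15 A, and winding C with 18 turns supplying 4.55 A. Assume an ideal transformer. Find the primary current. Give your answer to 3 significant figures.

I_p ≈ 1.08 A

V_A = 230 × 108/546 = 45.495 V; V_B = 230 × 164/546 = 69.084 V; V_C = 230 × 18/546 = 7.5824 V.
P_out = V_A I_A + V_B I_B + V_C I_C = 45.495×1.42 + 69.084×2.15 + 7.5824×4.55 = 64.602 + 148.53 + 34.500 = 247.63 W.
Ideal ⇒ P_in = P_out, so I_p = P_out/V_p = 247.63/230 = 1.08 A.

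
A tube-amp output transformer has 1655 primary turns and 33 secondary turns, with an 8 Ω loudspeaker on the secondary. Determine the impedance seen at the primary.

Z_p = (N_p/N_s)² × Z_s = (1655/33)² × 8 = 20100 Ω.

Z_p ≈ 20100 Ω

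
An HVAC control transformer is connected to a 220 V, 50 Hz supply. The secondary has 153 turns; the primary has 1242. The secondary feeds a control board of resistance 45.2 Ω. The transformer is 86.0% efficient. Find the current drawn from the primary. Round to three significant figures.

V_s = 220 × 153/1242 = 27.101 V.
I_s = V_s/R = 27.101/45.2 = 0.59959 A.
P_out = V_s I_s = 27.101 × 0.59959 = 16.250 W.
P_in = P_out/η = 16.250/0.860 = 18.895 W.
I_p = P_in/V_p = 18.895/220 = 0.0859 A.

I_p ≈ 0.0859 A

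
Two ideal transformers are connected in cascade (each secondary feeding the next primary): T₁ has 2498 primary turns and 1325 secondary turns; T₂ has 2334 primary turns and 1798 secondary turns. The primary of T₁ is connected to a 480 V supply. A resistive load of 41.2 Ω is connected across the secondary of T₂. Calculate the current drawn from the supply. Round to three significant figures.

I_supply ≈ 1.95 A

After T₁: V = 480.00 × 1325/2498 = 254.60 V.
After T₂: V = 254.60 × 1798/2334 = 196.13 V.
I_load = 196.13/41.2 = 4.7605 A, so P_out = 196.13 × 4.7605 = 933.71 W.
All ideal ⇒ P_in = P_out, so I_supply = 933.71/480 = 1.95 A.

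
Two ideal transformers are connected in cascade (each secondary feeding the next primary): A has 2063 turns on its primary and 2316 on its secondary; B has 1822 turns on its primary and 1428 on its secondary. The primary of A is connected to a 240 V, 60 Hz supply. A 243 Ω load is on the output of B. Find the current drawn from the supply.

I_supply ≈ 0.765 A

Secondary of A: V = 240.00 × 2316/2063 = 269.43 V.
Secondary of B: V = 269.43 × 1428/1822 = 211.17 V.
I_load = 211.17/243 = 0.86901 A, so P_out = 211.17 × 0.86901 = 183.51 W.
All ideal ⇒ P_in = P_out, so I_supply = 183.51/240 = 0.765 A.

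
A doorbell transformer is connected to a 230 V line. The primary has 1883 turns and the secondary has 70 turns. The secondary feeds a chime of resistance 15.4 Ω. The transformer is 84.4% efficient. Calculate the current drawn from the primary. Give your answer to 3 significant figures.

I_p ≈ 0.0245 A

V_s = 230 × 70/1883 = 8.5502 V.
I_s = V_s/R = 8.5502/15.4 = 0.55521 A.
P_out = V_s I_s = 8.5502 × 0.55521 = 4.7471 W.
P_in = P_out/η = 4.7471/0.844 = 5.6246 W.
I_p = P_in/V_p = 5.6246/230 = 0.0245 A.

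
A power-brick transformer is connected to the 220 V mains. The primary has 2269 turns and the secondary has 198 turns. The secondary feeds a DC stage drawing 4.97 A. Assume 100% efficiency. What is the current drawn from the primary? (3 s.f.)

For an ideal transformer I_p N_p = I_s N_s, so I_p = 4.97 × 198/2269 = 0.434 A.

I_p ≈ 0.434 A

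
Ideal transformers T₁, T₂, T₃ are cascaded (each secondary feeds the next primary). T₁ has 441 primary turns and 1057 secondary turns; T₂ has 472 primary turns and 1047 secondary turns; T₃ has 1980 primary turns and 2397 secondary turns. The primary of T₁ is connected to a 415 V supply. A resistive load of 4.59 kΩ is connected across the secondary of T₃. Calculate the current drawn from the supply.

I_supply ≈ 3.75 A

Secondary of T₁: V = 415.00 × 1057/441 = 994.68 V.
Secondary of T₂: V = 994.68 × 1047/472 = 2206.4 V.
Secondary of T₃: V = 2206.4 × 2397/1980 = 2671.1 V.
I_load = 2671.1/4590 = 0.58194 A, so P_out = 2671.1 × 0.58194 = 1554.4 W.
All ideal ⇒ P_in = P_out, so I_supply = 1554.4/415 = 3.75 A.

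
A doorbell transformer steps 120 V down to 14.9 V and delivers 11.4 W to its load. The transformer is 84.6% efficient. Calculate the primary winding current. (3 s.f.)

P_in = P_out/η = 11.4/0.846 = 13.475 W.
I_p = P_in/V_p = 13.475/120 = 0.112 A.

I_p ≈ 0.112 A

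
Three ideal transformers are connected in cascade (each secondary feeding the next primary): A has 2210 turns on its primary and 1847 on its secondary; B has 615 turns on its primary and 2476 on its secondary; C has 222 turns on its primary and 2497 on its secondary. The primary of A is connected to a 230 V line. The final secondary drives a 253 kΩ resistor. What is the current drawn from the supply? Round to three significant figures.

I_supply ≈ 1.30 A

After A: V = 230.00 × 1847/2210 = 192.22 V.
After B: V = 192.22 × 2476/615 = 773.89 V.
After C: V = 773.89 × 2497/222 = 8704.5 V.
I_load = 8704.5/253000 = 0.034405 A, so P_out = 8704.5 × 0.034405 = 299.48 W.
All ideal ⇒ P_in = P_out, so I_supply = 299.48/230 = 1.30 A.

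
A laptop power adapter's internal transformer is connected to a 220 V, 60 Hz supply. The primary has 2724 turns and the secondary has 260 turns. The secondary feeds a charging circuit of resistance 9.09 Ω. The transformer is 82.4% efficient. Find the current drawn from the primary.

V_s = 220 × 260/2724 = 20.999 V.
I_s = V_s/R = 20.999/9.09 = 2.3101 A.
P_out = V_s I_s = 20.999 × 2.3101 = 48.508 W.
P_in = P_out/η = 48.508/0.824 = 58.869 W.
I_p = P_in/V_p = 58.869/220 = 0.268 A.

I_p ≈ 0.268 A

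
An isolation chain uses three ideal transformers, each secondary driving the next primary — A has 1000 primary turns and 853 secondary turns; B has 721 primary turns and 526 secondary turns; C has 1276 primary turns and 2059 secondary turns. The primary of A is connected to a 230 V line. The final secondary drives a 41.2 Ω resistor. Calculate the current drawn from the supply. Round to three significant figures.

I_supply ≈ 5.63 A

After A: V = 230.00 × 853/1000 = 196.19 V.
After B: V = 196.19 × 526/721 = 143.13 V.
After C: V = 143.13 × 2059/1276 = 230.96 V.
I_load = 230.96/41.2 = 5.6058 A, so P_out = 230.96 × 5.6058 = 1294.7 W.
All ideal ⇒ P_in = P_out, so I_supply = 1294.7/230 = 5.63 A.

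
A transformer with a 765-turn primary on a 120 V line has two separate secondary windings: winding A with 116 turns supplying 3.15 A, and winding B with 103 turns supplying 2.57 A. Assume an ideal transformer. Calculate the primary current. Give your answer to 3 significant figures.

V_A = 120 × 116/765 = 18.196 V; V_B = 120 × 103/765 = 16.157 V.
P_out = V_A I_A + V_B I_B = 18.196×3.15 + 16.157×2.57 = 57.318 + 41.523 = 98.841 W.
Ideal ⇒ P_in = P_out, so I_p = P_out/V_p = 98.841/120 = 0.824 A.

I_p ≈ 0.824 A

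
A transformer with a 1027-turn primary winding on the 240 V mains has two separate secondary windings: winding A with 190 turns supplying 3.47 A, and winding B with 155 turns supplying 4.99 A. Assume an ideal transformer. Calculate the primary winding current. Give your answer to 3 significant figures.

V_A = 240 × 190/1027 = 44.401 V; V_B = 240 × 155/1027 = 36.222 V.
P_out = V_A I_A + V_B I_B = 44.401×3.47 + 36.222×4.99 = 154.07 + 180.75 = 334.82 W.
Ideal ⇒ P_in = P_out, so I_p = P_out/V_p = 334.82/240 = 1.40 A.

I_p ≈ 1.40 A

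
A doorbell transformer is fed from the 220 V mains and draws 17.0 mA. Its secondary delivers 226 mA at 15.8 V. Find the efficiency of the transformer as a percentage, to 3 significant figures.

η ≈ 95.5%

P_in = 220 × 0.0170 = 3.74000 W.
P_out = 15.8 × 0.226 = 3.57080 W.
η = P_out/P_in = 3.57080/3.74000 = 0.955.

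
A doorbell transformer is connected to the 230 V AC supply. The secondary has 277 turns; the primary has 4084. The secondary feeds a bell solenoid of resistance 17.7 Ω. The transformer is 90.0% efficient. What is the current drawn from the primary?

V_s = 230 × 277/4084 = 15.600 V.
I_s = V_s/R = 15.600/17.7 = 0.88135 A.
P_out = V_s I_s = 15.600 × 0.88135 = 13.749 W.
P_in = P_out/η = 13.749/0.900 = 15.277 W.
I_p = P_in/V_p = 15.277/230 = 0.0664 A.

I_p ≈ 0.0664 A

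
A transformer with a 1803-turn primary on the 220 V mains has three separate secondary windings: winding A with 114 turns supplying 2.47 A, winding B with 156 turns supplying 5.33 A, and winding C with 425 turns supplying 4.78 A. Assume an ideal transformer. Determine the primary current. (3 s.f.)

V_A = 220 × 114/1803 = 13.910 V; V_B = 220 × 156/1803 = 19.035 V; V_C = 220 × 425/1803 = 51.858 V.
P_out = V_A I_A + V_B I_B + V_C I_C = 13.910×2.47 + 19.035×5.33 + 51.858×4.78 = 34.358 + 101.46 + 247.88 = 383.70 W.
Ideal ⇒ P_in = P_out, so I_p = P_out/V_p = 383.70/220 = 1.74 A.

I_p ≈ 1.74 A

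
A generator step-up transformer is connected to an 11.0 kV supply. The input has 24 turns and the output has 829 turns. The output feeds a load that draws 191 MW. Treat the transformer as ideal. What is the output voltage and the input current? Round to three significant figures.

V_out ≈ 380000 V, I_in ≈ 17400 A

V_out = V_in × N_out/N_in = 11000 × 829/24 = 379960 V.
I_out = P/V_out = 1.91×10^8/379960 = 502.69 A.
I_in = I_out × N_out/N_in = 502.69 × 829/24 = 17400 A.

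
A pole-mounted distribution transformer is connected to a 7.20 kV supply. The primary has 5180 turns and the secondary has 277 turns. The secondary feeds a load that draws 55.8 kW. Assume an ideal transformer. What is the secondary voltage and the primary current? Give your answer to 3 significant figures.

V_s = V_p × N_s/N_p = 7200 × 277/5180 = 385.02 V.
I_s = P/V_s = 55800/385.02 = 144.93 A.
I_p = I_s × N_s/N_p = 144.93 × 277/5180 = 7.75 A.

V_s ≈ 385 V, I_p ≈ 7.75 A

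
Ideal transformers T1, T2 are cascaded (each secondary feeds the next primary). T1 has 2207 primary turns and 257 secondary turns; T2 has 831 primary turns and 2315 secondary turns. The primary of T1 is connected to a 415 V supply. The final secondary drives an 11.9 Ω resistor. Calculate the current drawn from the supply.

I_supply ≈ 3.67 A

After T1: V = 415.00 × 257/2207 = 48.326 V.
After T2: V = 48.326 × 2315/831 = 134.63 V.
I_load = 134.63/11.9 = 11.313 A, so P_out = 134.63 × 11.313 = 1523.0 W.
All ideal ⇒ P_in = P_out, so I_supply = 1523.0/415 = 3.67 A.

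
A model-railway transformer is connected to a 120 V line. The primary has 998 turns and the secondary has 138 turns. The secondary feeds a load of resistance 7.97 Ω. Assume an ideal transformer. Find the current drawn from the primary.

I_p ≈ 0.288 A

V_s = V_p × N_s/N_p = 120 × 138/998 = 16.593 V.
I_s = V_s/R = 16.593/7.97 = 2.0820 A.
For an ideal transformer I_p N_p = I_s N_s, so I_p = 2.0820 × 138/998 = 0.288 A.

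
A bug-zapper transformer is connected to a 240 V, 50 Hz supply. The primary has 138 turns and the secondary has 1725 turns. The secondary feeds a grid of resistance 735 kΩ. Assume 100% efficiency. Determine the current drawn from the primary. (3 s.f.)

I_p ≈ 0.0510 A

V_s = V_p × N_s/N_p = 240 × 1725/138 = 3000.0 V.
I_s = V_s/R = 3000.0/735000 = 0.0040816 A.
For an ideal transformer I_p N_p = I_s N_s, so I_p = 0.0040816 × 1725/138 = 0.0510 A.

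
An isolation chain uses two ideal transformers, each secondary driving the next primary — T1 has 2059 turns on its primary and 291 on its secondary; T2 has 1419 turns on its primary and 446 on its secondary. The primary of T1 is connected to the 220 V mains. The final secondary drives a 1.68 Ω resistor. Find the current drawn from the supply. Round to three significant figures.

Secondary of T1: V = 220.00 × 291/2059 = 31.093 V.
Secondary of T2: V = 31.093 × 446/1419 = 9.7726 V.
I_load = 9.7726/1.68 = 5.8170 A, so P_out = 9.7726 × 5.8170 = 56.848 W.
All ideal ⇒ P_in = P_out, so I_supply = 56.848/220 = 0.258 A.

I_supply ≈ 0.258 A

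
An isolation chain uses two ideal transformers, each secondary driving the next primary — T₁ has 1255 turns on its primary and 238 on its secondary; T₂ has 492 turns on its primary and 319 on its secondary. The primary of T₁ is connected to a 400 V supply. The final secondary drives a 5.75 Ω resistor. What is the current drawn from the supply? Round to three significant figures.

I_supply ≈ 1.05 A

After T₁: V = 400.00 × 238/1255 = 75.857 V.
After T₂: V = 75.857 × 319/492 = 49.183 V.
I_load = 49.183/5.75 = 8.5536 A, so P_out = 49.183 × 8.5536 = 420.70 W.
All ideal ⇒ P_in = P_out, so I_supply = 420.70/400 = 1.05 A.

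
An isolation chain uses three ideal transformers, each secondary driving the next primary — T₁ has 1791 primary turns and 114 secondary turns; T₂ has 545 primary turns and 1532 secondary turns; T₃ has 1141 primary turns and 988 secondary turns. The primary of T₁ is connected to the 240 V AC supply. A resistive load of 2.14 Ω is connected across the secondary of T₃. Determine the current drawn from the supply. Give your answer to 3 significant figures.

I_supply ≈ 2.69 A

After T₁: V = 240.00 × 114/1791 = 15.276 V.
After T₂: V = 15.276 × 1532/545 = 42.942 V.
After T₃: V = 42.942 × 988/1141 = 37.184 V.
I_load = 37.184/2.14 = 17.376 A, so P_out = 37.184 × 17.376 = 646.09 W.
All ideal ⇒ P_in = P_out, so I_supply = 646.09/240 = 2.69 A.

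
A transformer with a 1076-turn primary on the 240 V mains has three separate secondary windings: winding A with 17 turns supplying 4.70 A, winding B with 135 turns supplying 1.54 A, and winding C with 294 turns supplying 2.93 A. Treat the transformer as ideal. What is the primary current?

I_p ≈ 1.07 A

V_A = 240 × 17/1076 = 3.7918 V; V_B = 240 × 135/1076 = 30.112 V; V_C = 240 × 294/1076 = 65.576 V.
P_out = V_A I_A + V_B I_B + V_C I_C = 3.7918×4.70 + 30.112×1.54 + 65.576×2.93 = 17.822 + 46.372 + 192.14 = 256.33 W.
Ideal ⇒ P_in = P_out, so I_p = P_out/V_p = 256.33/240 = 1.07 A.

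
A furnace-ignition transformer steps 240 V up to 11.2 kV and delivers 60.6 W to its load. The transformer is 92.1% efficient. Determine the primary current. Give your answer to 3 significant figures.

P_in = P_out/η = 60.6/0.921 = 65.798 W.
I_p = P_in/V_p = 65.798/240 = 0.274 A.

I_p ≈ 0.274 A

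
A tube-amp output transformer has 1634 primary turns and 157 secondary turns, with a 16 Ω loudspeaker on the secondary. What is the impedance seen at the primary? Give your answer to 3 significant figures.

Z_p ≈ 1730 Ω

Z_p = (N_p/N_s)² × Z_s = (1634/157)² × 16 = 1730 Ω.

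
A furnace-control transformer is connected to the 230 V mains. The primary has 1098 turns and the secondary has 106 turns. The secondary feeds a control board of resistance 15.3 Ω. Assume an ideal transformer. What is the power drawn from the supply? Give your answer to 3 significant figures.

V_s = V_p × N_s/N_p = 230 × 106/1098 = 22.204 V.
I_s = V_s/R = 22.204/15.3 = 1.4512 A.
I_p = I_s × N_s/N_p = 1.4512 × 106/1098 = 0.14010 A.
P = V_p I_p = 230 × 0.14010 = 32.2 W.

P ≈ 32.2 W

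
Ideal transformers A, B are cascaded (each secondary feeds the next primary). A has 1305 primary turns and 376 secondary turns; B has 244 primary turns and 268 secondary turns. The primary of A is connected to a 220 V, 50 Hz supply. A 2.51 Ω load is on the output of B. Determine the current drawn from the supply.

After A: V = 220.00 × 376/1305 = 63.387 V.
After B: V = 63.387 × 268/244 = 69.622 V.
I_load = 69.622/2.51 = 27.738 A, so P_out = 69.622 × 27.738 = 1931.2 W.
All ideal ⇒ P_in = P_out, so I_supply = 1931.2/220 = 8.78 A.

I_supply ≈ 8.78 A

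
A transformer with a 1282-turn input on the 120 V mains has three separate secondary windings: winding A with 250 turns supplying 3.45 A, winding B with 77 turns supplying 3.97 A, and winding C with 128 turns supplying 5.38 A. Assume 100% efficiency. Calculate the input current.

V_A = 120 × 250/1282 = 23.401 V; V_B = 120 × 77/1282 = 7.2075 V; V_C = 120 × 128/1282 = 11.981 V.
P_out = V_A I_A + V_B I_B + V_C I_C = 23.401×3.45 + 7.2075×3.97 + 11.981×5.38 = 80.733 + 28.614 + 64.459 = 173.81 W.
Ideal ⇒ P_in = P_out, so I_in = P_out/V_in = 173.81/120 = 1.45 A.

I_in ≈ 1.45 A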